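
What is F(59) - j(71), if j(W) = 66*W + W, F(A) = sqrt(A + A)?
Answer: -4757 + sqrt(118) ≈ -4746.1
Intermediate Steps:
F(A) = sqrt(2)*sqrt(A) (F(A) = sqrt(2*A) = sqrt(2)*sqrt(A))
j(W) = 67*W
F(59) - j(71) = sqrt(2)*sqrt(59) - 67*71 = sqrt(118) - 1*4757 = sqrt(118) - 4757 = -4757 + sqrt(118)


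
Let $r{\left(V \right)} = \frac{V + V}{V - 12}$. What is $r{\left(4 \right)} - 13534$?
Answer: $-13535$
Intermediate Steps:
$r{\left(V \right)} = \frac{2 V}{-12 + V}$
$r{\left(4 \right)} - 13534 = 2 \cdot 4 \frac{1}{-12 + 4} - 13534 = 2 \cdot 4 \frac{1}{-8} - 13534 = 2 \cdot 4 \left(- \frac{1}{8}\right) - 13534 = -1 - 13534 = -13535$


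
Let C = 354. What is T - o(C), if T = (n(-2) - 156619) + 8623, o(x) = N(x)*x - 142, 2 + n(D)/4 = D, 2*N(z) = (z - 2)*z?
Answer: -22203486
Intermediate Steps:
N(z) = z*(-2 + z)/2 (N(z) = ((z - 2)*z)/2 = ((-2 + z)*z)/2 = (z*(-2 + z))/2 = z*(-2 + z)/2)
n(D) = -8 + 4*D
o(x) = -142 + x**2*(-2 + x)/2 (o(x) = (x*(-2 + x)/2)*x - 142 = x**2*(-2 + x)/2 - 142 = -142 + x**2*(-2 + x)/2)
T = -148012 (T = ((-8 + 4*(-2)) - 156619) + 8623 = ((-8 - 8) - 156619) + 8623 = (-16 - 156619) + 8623 = -156635 + 8623 = -148012)
T - o(C) = -148012 - (-142 + (1/2)*354**2*(-2 + 354)) = -148012 - (-142 + (1/2)*125316*352) = -148012 - (-142 + 22055616) = -148012 - 1*22055474 = -148012 - 22055474 = -22203486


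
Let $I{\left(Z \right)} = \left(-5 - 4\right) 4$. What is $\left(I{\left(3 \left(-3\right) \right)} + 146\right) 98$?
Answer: $10780$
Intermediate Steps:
$I{\left(Z \right)} = -36$ ($I{\left(Z \right)} = \left(-9\right) 4 = -36$)
$\left(I{\left(3 \left(-3\right) \right)} + 146\right) 98 = \left(-36 + 146\right) 98 = 110 \cdot 98 = 10780$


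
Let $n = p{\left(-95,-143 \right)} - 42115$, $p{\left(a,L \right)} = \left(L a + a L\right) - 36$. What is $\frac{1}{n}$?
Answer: $- \frac{1}{14981} \approx -6.6751 \cdot 10^{-5}$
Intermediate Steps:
$p{\left(a,L \right)} = -36 + 2 L a$ ($p{\left(a,L \right)} = \left(L a + L a\right) - 36 = 2 L a - 36 = -36 + 2 L a$)
$n = -14981$ ($n = \left(-36 + 2 \left(-143\right) \left(-95\right)\right) - 42115 = \left(-36 + 27170\right) - 42115 = 27134 - 42115 = -14981$)
$\frac{1}{n} = \frac{1}{-14981} = - \frac{1}{14981}$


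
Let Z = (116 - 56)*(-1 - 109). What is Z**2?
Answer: 43560000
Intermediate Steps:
Z = -6600 (Z = 60*(-110) = -6600)
Z**2 = (-6600)**2 = 43560000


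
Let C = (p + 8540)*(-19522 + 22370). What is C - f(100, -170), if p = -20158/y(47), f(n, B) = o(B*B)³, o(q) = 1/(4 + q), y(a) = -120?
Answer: 8983026458551203868657/362213893608960 ≈ 2.4800e+7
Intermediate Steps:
f(n, B) = (4 + B²)⁻³ (f(n, B) = (1/(4 + B*B))³ = (1/(4 + B²))³ = (4 + B²)⁻³)
p = 10079/60 (p = -20158/(-120) = -20158*(-1/120) = 10079/60 ≈ 167.98)
C = 372005048/15 (C = (10079/60 + 8540)*(-19522 + 22370) = (522479/60)*2848 = 372005048/15 ≈ 2.4800e+7)
C - f(100, -170) = 372005048/15 - 1/(4 + (-170)²)³ = 372005048/15 - 1/(4 + 28900)³ = 372005048/15 - 1/28904³ = 372005048/15 - 1*1/24147592907264 = 372005048/15 - 1/24147592907264 = 8983026458551203868657/362213893608960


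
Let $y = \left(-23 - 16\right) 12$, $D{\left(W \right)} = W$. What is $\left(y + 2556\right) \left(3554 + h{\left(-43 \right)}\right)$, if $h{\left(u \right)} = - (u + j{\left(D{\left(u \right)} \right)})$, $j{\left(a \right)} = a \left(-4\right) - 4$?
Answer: $7159752$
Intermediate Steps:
$j{\left(a \right)} = -4 - 4 a$ ($j{\left(a \right)} = - 4 a - 4 = -4 - 4 a$)
$h{\left(u \right)} = 4 + 3 u$ ($h{\left(u \right)} = - (u - \left(4 + 4 u\right)) = - (-4 - 3 u) = 4 + 3 u$)
$y = -468$ ($y = \left(-39\right) 12 = -468$)
$\left(y + 2556\right) \left(3554 + h{\left(-43 \right)}\right) = \left(-468 + 2556\right) \left(3554 + \left(4 + 3 \left(-43\right)\right)\right) = 2088 \left(3554 + \left(4 - 129\right)\right) = 2088 \left(3554 - 125\right) = 2088 \cdot 3429 = 7159752$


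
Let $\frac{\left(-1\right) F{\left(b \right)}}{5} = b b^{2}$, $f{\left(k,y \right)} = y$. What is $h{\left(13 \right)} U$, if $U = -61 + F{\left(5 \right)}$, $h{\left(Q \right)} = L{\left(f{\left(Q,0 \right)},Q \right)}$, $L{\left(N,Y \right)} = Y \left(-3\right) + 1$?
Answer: $26068$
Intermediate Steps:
$L{\left(N,Y \right)} = 1 - 3 Y$ ($L{\left(N,Y \right)} = - 3 Y + 1 = 1 - 3 Y$)
$h{\left(Q \right)} = 1 - 3 Q$
$F{\left(b \right)} = - 5 b^{3}$ ($F{\left(b \right)} = - 5 b b^{2} = - 5 b^{3}$)
$U = -686$ ($U = -61 - 5 \cdot 5^{3} = -61 - 625 = -686$)
$h{\left(13 \right)} U = \left(1 - 39\right) \left(-686\right) = \left(-38\right) \left(-686\right) = 26068$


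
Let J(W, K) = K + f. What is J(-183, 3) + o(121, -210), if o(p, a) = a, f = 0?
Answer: -207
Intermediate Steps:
J(W, K) = K (J(W, K) = K + 0 = K)
J(-183, 3) + o(121, -210) = 3 - 210 = -207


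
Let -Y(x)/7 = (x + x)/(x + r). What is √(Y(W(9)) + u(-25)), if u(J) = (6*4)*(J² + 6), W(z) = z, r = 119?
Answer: √969153/8 ≈ 123.06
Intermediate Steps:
Y(x) = -14*x/(119 + x) (Y(x) = -7*(x + x)/(x + 119) = -7*2*x/(119 + x) = -14*x/(119 + x))
u(J) = 144 + 24*J² (u(J) = 24*(6 + J²) = 144 + 24*J²)
√(Y(W(9)) + u(-25)) = √(-14*9/(119 + 9) + (144 + 24*(-25)²)) = √(-14*9/128 + (144 + 24*625)) = √(-14*9*1/128 + (144 + 15000)) = √(-63/64 + 15144) = √(969153/64) = √969153/8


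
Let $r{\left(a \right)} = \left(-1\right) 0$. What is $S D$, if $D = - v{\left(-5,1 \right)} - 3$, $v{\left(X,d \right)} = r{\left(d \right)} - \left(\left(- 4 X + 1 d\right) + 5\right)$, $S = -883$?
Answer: $-20309$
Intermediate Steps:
$r{\left(a \right)} = 0$
$v{\left(X,d \right)} = -5 - d + 4 X$ ($v{\left(X,d \right)} = 0 - \left(\left(- 4 X + 1 d\right) + 5\right) = 0 - \left(\left(- 4 X + d\right) + 5\right) = 0 - \left(\left(d - 4 X\right) + 5\right) = 0 - \left(5 + d - 4 X\right) = -5 - d + 4 X$)
$D = 23$ ($D = - (-5 - 1 + 4 \left(-5\right)) - 3 = - (-5 - 1 - 20) - 3 = \left(-1\right) \left(-26\right) - 3 = 26 - 3 = 23$)
$S D = \left(-883\right) 23 = -20309$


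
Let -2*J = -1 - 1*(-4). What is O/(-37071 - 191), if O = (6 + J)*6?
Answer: -27/37262 ≈ -0.00072460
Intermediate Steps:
J = -3/2 (J = -(-1 - 1*(-4))/2 = -(-1 + 4)/2 = -½*3 = -3/2 ≈ -1.5000)
O = 27 (O = (6 - 3/2)*6 = (9/2)*6 = 27)
O/(-37071 - 191) = 27/(-37071 - 191) = 27/(-37262) = -1/37262*27 = -27/37262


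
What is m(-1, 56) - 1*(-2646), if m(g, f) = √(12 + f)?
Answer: 2646 + 2*√17 ≈ 2654.2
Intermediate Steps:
m(-1, 56) - 1*(-2646) = √(12 + 56) - 1*(-2646) = √68 + 2646 = 2*√17 + 2646 = 2646 + 2*√17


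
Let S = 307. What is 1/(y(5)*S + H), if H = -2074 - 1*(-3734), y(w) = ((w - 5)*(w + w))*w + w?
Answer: 1/3195 ≈ 0.00031299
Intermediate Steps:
y(w) = w + 2*w**2*(-5 + w) (y(w) = ((-5 + w)*(2*w))*w + w = (2*w*(-5 + w))*w + w = 2*w**2*(-5 + w) + w = w + 2*w**2*(-5 + w))
H = 1660 (H = -2074 + 3734 = 1660)
1/(y(5)*S + H) = 1/((5*(1 - 10*5 + 2*5**2))*307 + 1660) = 1/((5*(1 - 50 + 2*25))*307 + 1660) = 1/((5*(1 - 50 + 50))*307 + 1660) = 1/((5*1)*307 + 1660) = 1/(5*307 + 1660) = 1/(1535 + 1660) = 1/3195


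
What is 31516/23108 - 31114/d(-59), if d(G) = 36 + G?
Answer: 179926795/132871 ≈ 1354.1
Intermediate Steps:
31516/23108 - 31114/d(-59) = 31516/23108 - 31114/(36 - 59) = 31516*(1/23108) - 31114/(-23) = 7879/5777 - 31114*(-1/23) = 7879/5777 + 31114/23 = 179926795/132871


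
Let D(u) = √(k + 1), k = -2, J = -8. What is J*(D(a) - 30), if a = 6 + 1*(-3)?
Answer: 240 - 8*I ≈ 240.0 - 8.0*I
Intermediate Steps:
a = 3 (a = 6 - 3 = 3)
D(u) = I (D(u) = √(-2 + 1) = √(-1) = I)
J*(D(a) - 30) = -8*(I - 30) = -8*(-30 + I) = 240 - 8*I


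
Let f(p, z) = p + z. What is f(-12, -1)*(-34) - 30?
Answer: 412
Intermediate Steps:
f(-12, -1)*(-34) - 30 = (-12 - 1)*(-34) - 30 = -13*(-34) - 30 = 442 - 30 = 412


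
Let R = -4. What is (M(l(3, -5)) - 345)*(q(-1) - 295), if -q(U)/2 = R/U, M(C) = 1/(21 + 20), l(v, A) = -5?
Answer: 4285632/41 ≈ 1.0453e+5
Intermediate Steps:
M(C) = 1/41
q(U) = 8/U (q(U) = -(-8)/U = 8/U)
(M(l(3, -5)) - 345)*(q(-1) - 295) = (1/41 - 345)*(8/(-1) - 295) = -14144*(8*(-1) - 295)/41 = -14144*(-8 - 295)/41 = -14144/41*(-303) = 4285632/41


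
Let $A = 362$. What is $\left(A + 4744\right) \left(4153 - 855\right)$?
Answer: $16839588$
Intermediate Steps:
$\left(A + 4744\right) \left(4153 - 855\right) = \left(362 + 4744\right) \left(4153 - 855\right) = 5106 \cdot 3298 = 16839588$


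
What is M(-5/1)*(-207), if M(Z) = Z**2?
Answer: -5175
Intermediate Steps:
M(-5/1)*(-207) = (-5/1)**2*(-207) = (-5*1)**2*(-207) = (-5)**2*(-207) = 25*(-207) = -5175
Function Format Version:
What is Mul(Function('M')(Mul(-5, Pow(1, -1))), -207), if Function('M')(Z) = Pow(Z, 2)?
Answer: -5175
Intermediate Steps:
Mul(Function('M')(Mul(-5, Pow(1, -1))), -207) = Mul(Pow(Mul(-5, Pow(1, -1)), 2), -207) = Mul(Pow(Mul(-5, 1), 2), -207) = Mul(Pow(-5, 2), -207) = Mul(25, -207) = -5175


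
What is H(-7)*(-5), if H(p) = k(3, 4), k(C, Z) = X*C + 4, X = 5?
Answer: -95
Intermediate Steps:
k(C, Z) = 4 + 5*C (k(C, Z) = 5*C + 4 = 4 + 5*C)
H(p) = 19 (H(p) = 4 + 5*3 = 4 + 15 = 19)
H(-7)*(-5) = 19*(-5) = -95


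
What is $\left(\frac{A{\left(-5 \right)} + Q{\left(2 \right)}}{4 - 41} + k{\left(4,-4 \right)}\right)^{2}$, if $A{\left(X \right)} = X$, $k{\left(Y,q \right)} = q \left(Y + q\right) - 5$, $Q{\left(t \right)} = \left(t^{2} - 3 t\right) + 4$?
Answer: $\frac{33124}{1369} \approx 24.196$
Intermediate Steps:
$Q{\left(t \right)} = 4 + t^{2} - 3 t$
$k{\left(Y,q \right)} = -5 + q \left(Y + q\right)$ ($k{\left(Y,q \right)} = q \left(Y + q\right) - 5 = -5 + q \left(Y + q\right)$)
$\left(\frac{A{\left(-5 \right)} + Q{\left(2 \right)}}{4 - 41} + k{\left(4,-4 \right)}\right)^{2} = \left(\frac{-5 + \left(4 + 2^{2} - 6\right)}{4 - 41} + \left(-5 + \left(-4\right)^{2} + 4 \left(-4\right)\right)\right)^{2} = \left(\frac{-5 + \left(4 + 4 - 6\right)}{-37} - 5\right)^{2} = \left(\left(-5 + 2\right) \left(- \frac{1}{37}\right) - 5\right)^{2} = \left(\left(-3\right) \left(- \frac{1}{37}\right) - 5\right)^{2} = \left(\frac{3}{37} - 5\right)^{2} = \left(- \frac{182}{37}\right)^{2} = \frac{33124}{1369}$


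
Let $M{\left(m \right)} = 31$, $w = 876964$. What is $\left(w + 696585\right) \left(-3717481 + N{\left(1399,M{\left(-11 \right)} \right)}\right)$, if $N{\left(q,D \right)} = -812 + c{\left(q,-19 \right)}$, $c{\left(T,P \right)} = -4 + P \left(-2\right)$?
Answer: $-5850862731191$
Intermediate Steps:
$c{\left(T,P \right)} = -4 - 2 P$
$N{\left(q,D \right)} = -778$ ($N{\left(q,D \right)} = -812 - -34 = -812 + \left(-4 + 38\right) = -812 + 34 = -778$)
$\left(w + 696585\right) \left(-3717481 + N{\left(1399,M{\left(-11 \right)} \right)}\right) = \left(876964 + 696585\right) \left(-3717481 - 778\right) = 1573549 \left(-3718259\right) = -5850862731191$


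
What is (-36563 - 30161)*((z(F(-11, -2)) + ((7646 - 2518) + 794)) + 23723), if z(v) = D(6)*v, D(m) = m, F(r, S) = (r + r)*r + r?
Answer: -2070512444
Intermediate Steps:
F(r, S) = r + 2*r**2 (F(r, S) = (2*r)*r + r = 2*r**2 + r = r + 2*r**2)
z(v) = 6*v
(-36563 - 30161)*((z(F(-11, -2)) + ((7646 - 2518) + 794)) + 23723) = (-36563 - 30161)*((6*(-11*(1 + 2*(-11))) + ((7646 - 2518) + 794)) + 23723) = -66724*((6*(-11*(1 - 22)) + (5128 + 794)) + 23723) = -66724*((6*(-11*(-21)) + 5922) + 23723) = -66724*((6*231 + 5922) + 23723) = -66724*((1386 + 5922) + 23723) = -66724*(7308 + 23723) = -66724*31031 = -2070512444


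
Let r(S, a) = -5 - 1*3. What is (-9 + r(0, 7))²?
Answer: 289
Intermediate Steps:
r(S, a) = -8 (r(S, a) = -5 - 3 = -8)
(-9 + r(0, 7))² = (-9 - 8)² = (-17)² = 289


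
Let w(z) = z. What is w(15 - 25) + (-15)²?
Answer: 215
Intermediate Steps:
w(15 - 25) + (-15)² = (15 - 25) + (-15)² = -10 + 225 = 215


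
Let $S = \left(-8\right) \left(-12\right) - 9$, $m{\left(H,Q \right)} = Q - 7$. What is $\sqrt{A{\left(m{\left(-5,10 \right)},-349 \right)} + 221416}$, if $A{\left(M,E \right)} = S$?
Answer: $\sqrt{221503} \approx 470.64$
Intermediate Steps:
$m{\left(H,Q \right)} = -7 + Q$ ($m{\left(H,Q \right)} = Q - 7 = -7 + Q$)
$S = 87$ ($S = 96 - 9 = 87$)
$A{\left(M,E \right)} = 87$
$\sqrt{A{\left(m{\left(-5,10 \right)},-349 \right)} + 221416} = \sqrt{87 + 221416} = \sqrt{221503}$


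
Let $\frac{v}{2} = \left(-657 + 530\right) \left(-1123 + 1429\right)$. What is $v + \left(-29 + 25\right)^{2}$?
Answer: $-77708$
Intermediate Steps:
$v = -77724$ ($v = 2 \left(-657 + 530\right) \left(-1123 + 1429\right) = 2 \left(\left(-127\right) 306\right) = 2 \left(-38862\right) = -77724$)
$v + \left(-29 + 25\right)^{2} = -77724 + \left(-29 + 25\right)^{2} = -77724 + \left(-4\right)^{2} = -77724 + 16 = -77708$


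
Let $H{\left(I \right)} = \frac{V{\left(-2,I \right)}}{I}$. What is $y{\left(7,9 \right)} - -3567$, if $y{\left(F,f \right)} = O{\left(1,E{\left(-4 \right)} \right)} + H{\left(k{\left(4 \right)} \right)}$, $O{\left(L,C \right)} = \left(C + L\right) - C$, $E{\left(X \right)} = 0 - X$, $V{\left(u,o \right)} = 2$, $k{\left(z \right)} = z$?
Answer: $\frac{7137}{2} \approx 3568.5$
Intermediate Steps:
$E{\left(X \right)} = - X$
$O{\left(L,C \right)} = L$
$H{\left(I \right)} = \frac{2}{I}$
$y{\left(F,f \right)} = \frac{3}{2}$ ($y{\left(F,f \right)} = 1 + \frac{2}{4} = 1 + 2 \cdot \frac{1}{4} = 1 + \frac{1}{2} = \frac{3}{2}$)
$y{\left(7,9 \right)} - -3567 = \frac{3}{2} - -3567 = \frac{3}{2} + 3567 = \frac{7137}{2}$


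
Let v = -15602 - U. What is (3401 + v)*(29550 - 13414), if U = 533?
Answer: -205475824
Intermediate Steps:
v = -16135 (v = -15602 - 1*533 = -15602 - 533 = -16135)
(3401 + v)*(29550 - 13414) = (3401 - 16135)*(29550 - 13414) = -12734*16136 = -205475824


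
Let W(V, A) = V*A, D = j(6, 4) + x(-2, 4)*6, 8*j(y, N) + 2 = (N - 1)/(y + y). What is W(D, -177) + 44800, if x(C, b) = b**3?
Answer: -740137/32 ≈ -23129.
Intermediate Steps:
j(y, N) = -1/4 + (-1 + N)/(16*y) (j(y, N) = -1/4 + ((N - 1)/(y + y))/8 = -1/4 + ((-1 + N)/((2*y)))/8 = -1/4 + ((-1 + N)*(1/(2*y)))/8 = -1/4 + ((-1 + N)/(2*y))/8 = -1/4 + (-1 + N)/(16*y))
D = 12281/32 (D = (1/16)*(-1 + 4 - 4*6)/6 + 4**3*6 = (1/16)*(1/6)*(-1 + 4 - 24) + 64*6 = (1/16)*(1/6)*(-21) + 384 = -7/32 + 384 = 12281/32 ≈ 383.78)
W(V, A) = A*V
W(D, -177) + 44800 = -177*12281/32 + 44800 = -2173737/32 + 44800 = -740137/32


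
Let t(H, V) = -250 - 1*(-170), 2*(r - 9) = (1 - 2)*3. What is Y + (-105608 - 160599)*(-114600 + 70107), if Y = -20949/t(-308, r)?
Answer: 947547865029/80 ≈ 1.1844e+10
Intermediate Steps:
r = 15/2 (r = 9 + ((1 - 2)*3)/2 = 9 + (-1*3)/2 = 9 + (½)*(-3) = 9 - 3/2 = 15/2 ≈ 7.5000)
t(H, V) = -80 (t(H, V) = -250 + 170 = -80)
Y = 20949/80 (Y = -20949/(-80) = -20949*(-1/80) = 20949/80 ≈ 261.86)
Y + (-105608 - 160599)*(-114600 + 70107) = 20949/80 + (-105608 - 160599)*(-114600 + 70107) = 20949/80 - 266207*(-44493) = 20949/80 + 11844348051 = 947547865029/80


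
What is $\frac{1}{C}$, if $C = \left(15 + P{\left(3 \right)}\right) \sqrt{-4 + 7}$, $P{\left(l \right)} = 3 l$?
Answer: $\frac{\sqrt{3}}{72} \approx 0.024056$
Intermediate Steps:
$C = 24 \sqrt{3}$ ($C = \left(15 + 3 \cdot 3\right) \sqrt{-4 + 7} = \left(15 + 9\right) \sqrt{3} = 24 \sqrt{3} \approx 41.569$)
$\frac{1}{C} = \frac{1}{24 \sqrt{3}} = \frac{\sqrt{3}}{72}$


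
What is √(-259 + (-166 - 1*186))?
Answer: I*√611 ≈ 24.718*I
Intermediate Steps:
√(-259 + (-166 - 1*186)) = √(-259 + (-166 - 186)) = √(-259 - 352) = √(-611) = I*√611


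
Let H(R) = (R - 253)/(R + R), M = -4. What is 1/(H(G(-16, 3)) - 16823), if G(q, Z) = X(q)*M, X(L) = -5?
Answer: -40/673153 ≈ -5.9422e-5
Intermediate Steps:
G(q, Z) = 20 (G(q, Z) = -5*(-4) = 20)
H(R) = (-253 + R)/(2*R) (H(R) = (-253 + R)/((2*R)) = (-253 + R)*(1/(2*R)) = (-253 + R)/(2*R))
1/(H(G(-16, 3)) - 16823) = 1/((½)*(-253 + 20)/20 - 16823) = 1/((½)*(1/20)*(-233) - 16823) = 1/(-233/40 - 16823) = 1/(-673153/40) = -40/673153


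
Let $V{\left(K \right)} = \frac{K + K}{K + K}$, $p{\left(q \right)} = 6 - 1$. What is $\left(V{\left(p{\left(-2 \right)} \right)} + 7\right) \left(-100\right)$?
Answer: $-800$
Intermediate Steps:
$p{\left(q \right)} = 5$ ($p{\left(q \right)} = 6 - 1 = 5$)
$V{\left(K \right)} = 1$ ($V{\left(K \right)} = \frac{2 K}{2 K} = 2 K \frac{1}{2 K} = 1$)
$\left(V{\left(p{\left(-2 \right)} \right)} + 7\right) \left(-100\right) = \left(1 + 7\right) \left(-100\right) = 8 \left(-100\right) = -800$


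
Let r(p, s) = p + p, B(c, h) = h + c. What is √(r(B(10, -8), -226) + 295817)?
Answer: 3*√32869 ≈ 543.89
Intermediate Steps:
B(c, h) = c + h
r(p, s) = 2*p
√(r(B(10, -8), -226) + 295817) = √(2*(10 - 8) + 295817) = √(2*2 + 295817) = √(4 + 295817) = √295821 = 3*√32869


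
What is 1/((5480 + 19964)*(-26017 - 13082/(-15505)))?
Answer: -15505/10263613518332 ≈ -1.5107e-9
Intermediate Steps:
1/((5480 + 19964)*(-26017 - 13082/(-15505))) = 1/(25444*(-26017 - 13082*(-1/15505))) = 1/(25444*(-26017 + 13082/15505)) = 1/(25444*(-403380503/15505)) = 1/(-10263613518332/15505) = -15505/10263613518332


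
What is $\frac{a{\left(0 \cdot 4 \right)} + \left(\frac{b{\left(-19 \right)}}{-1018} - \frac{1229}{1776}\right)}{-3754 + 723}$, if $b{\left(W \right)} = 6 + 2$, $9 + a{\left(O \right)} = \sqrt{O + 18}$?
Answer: $\frac{8768521}{2739975504} - \frac{3 \sqrt{2}}{3031} \approx 0.0018005$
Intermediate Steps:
$a{\left(O \right)} = -9 + \sqrt{18 + O}$ ($a{\left(O \right)} = -9 + \sqrt{O + 18} = -9 + \sqrt{18 + O}$)
$b{\left(W \right)} = 8$
$\frac{a{\left(0 \cdot 4 \right)} + \left(\frac{b{\left(-19 \right)}}{-1018} - \frac{1229}{1776}\right)}{-3754 + 723} = \frac{\left(-9 + \sqrt{18 + 0 \cdot 4}\right) + \left(\frac{8}{-1018} - \frac{1229}{1776}\right)}{-3754 + 723} = \frac{\left(-9 + \sqrt{18 + 0}\right) + \left(8 \left(- \frac{1}{1018}\right) - \frac{1229}{1776}\right)}{-3031} = \left(\left(-9 + \sqrt{18}\right) - \frac{632665}{903984}\right) \left(- \frac{1}{3031}\right) = \left(\left(-9 + 3 \sqrt{2}\right) - \frac{632665}{903984}\right) \left(- \frac{1}{3031}\right) = \left(- \frac{8768521}{903984} + 3 \sqrt{2}\right) \left(- \frac{1}{3031}\right) = \frac{8768521}{2739975504} - \frac{3 \sqrt{2}}{3031}$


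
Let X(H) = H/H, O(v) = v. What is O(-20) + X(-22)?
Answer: -19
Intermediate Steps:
X(H) = 1
O(-20) + X(-22) = -20 + 1 = -19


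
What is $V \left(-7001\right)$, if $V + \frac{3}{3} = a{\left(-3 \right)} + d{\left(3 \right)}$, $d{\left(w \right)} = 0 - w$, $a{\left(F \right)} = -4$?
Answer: $56008$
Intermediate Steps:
$d{\left(w \right)} = - w$
$V = -8$ ($V = -1 - 7 = -8$)
$V \left(-7001\right) = \left(-8\right) \left(-7001\right) = 56008$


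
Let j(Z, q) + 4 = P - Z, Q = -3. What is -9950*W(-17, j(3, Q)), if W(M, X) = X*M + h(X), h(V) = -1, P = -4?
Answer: -1850700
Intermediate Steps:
j(Z, q) = -8 - Z (j(Z, q) = -4 + (-4 - Z) = -8 - Z)
W(M, X) = -1 + M*X (W(M, X) = X*M - 1 = M*X - 1 = -1 + M*X)
-9950*W(-17, j(3, Q)) = -9950*(-1 - 17*(-8 - 1*3)) = -9950*(-1 - 17*(-8 - 3)) = -9950*(-1 - 17*(-11)) = -9950*(-1 + 187) = -9950*186 = -1850700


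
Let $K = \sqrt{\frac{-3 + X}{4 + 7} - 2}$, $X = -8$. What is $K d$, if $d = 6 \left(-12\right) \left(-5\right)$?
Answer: $360 i \sqrt{3} \approx 623.54 i$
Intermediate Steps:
$d = 360$ ($d = \left(-72\right) \left(-5\right) = 360$)
$K = i \sqrt{3}$ ($K = \sqrt{\frac{-3 - 8}{4 + 7} - 2} = \sqrt{- \frac{11}{11} - 2} = \sqrt{\left(-11\right) \frac{1}{11} - 2} = \sqrt{-1 - 2} = \sqrt{-3} = i \sqrt{3} \approx 1.732 i$)
$K d = i \sqrt{3} \cdot 360 = 360 i \sqrt{3}$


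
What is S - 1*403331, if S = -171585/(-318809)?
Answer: -128585381194/318809 ≈ -4.0333e+5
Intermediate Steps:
S = 171585/318809 (S = -171585*(-1/318809) = 171585/318809 ≈ 0.53821)
S - 1*403331 = 171585/318809 - 1*403331 = 171585/318809 - 403331 = -128585381194/318809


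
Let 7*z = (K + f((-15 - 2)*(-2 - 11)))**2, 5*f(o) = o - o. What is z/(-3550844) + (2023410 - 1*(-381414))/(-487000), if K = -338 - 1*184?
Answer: -1872086994006/378275849875 ≈ -4.9490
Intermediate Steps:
K = -522 (K = -338 - 184 = -522)
f(o) = 0 (f(o) = (o - o)/5 = (1/5)*0 = 0)
z = 272484/7 (z = (-522 + 0)**2/7 = (1/7)*(-522)**2 = (1/7)*272484 = 272484/7 ≈ 38926.)
z/(-3550844) + (2023410 - 1*(-381414))/(-487000) = (272484/7)/(-3550844) + (2023410 - 1*(-381414))/(-487000) = (272484/7)*(-1/3550844) + (2023410 + 381414)*(-1/487000) = -68121/6213977 + 2404824*(-1/487000) = -68121/6213977 - 300603/60875 = -1872086994006/378275849875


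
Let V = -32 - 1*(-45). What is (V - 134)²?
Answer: 14641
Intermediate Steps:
V = 13 (V = -32 + 45 = 13)
(V - 134)² = (13 - 134)² = (-121)² = 14641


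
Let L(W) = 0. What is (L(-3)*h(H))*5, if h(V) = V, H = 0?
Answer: 0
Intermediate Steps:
(L(-3)*h(H))*5 = (0*0)*5 = 0*5 = 0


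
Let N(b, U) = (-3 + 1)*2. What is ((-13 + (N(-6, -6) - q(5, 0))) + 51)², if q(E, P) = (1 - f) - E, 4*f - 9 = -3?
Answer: 6241/4 ≈ 1560.3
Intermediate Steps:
f = 3/2 (f = 9/4 + (¼)*(-3) = 9/4 - ¾ = 3/2 ≈ 1.5000)
q(E, P) = -½ - E (q(E, P) = (1 - 1*3/2) - E = (1 - 3/2) - E = -½ - E)
N(b, U) = -4 (N(b, U) = -2*2 = -4)
((-13 + (N(-6, -6) - q(5, 0))) + 51)² = ((-13 + (-4 - (-½ - 1*5))) + 51)² = ((-13 + (-4 - (-½ - 5))) + 51)² = ((-13 + (-4 - 1*(-11/2))) + 51)² = ((-13 + (-4 + 11/2)) + 51)² = ((-13 + 3/2) + 51)² = (-23/2 + 51)² = (79/2)² = 6241/4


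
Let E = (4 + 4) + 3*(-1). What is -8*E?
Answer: -40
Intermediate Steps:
E = 5 (E = 8 - 3 = 5)
-8*E = -8*5 = -40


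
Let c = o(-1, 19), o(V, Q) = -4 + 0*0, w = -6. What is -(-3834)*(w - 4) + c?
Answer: -38344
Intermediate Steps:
o(V, Q) = -4 (o(V, Q) = -4 + 0 = -4)
c = -4
-(-3834)*(w - 4) + c = -(-3834)*(-6 - 4) - 4 = -(-3834)*(-10) - 4 = -426*90 - 4 = -38340 - 4 = -38344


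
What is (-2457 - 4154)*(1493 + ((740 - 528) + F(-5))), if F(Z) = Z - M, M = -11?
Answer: -11311421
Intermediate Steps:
F(Z) = 11 + Z (F(Z) = Z - 1*(-11) = Z + 11 = 11 + Z)
(-2457 - 4154)*(1493 + ((740 - 528) + F(-5))) = (-2457 - 4154)*(1493 + ((740 - 528) + (11 - 5))) = -6611*(1493 + (212 + 6)) = -6611*(1493 + 218) = -6611*1711 = -11311421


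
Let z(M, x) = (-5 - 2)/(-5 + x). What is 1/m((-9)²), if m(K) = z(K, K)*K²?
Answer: -76/45927 ≈ -0.0016548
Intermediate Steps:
z(M, x) = -7/(-5 + x)
m(K) = -7*K²/(-5 + K) (m(K) = (-7/(-5 + K))*K² = -7*K²/(-5 + K))
1/m((-9)²) = 1/(-7*((-9)²)²/(-5 + (-9)²)) = 1/(-7*81²/(-5 + 81)) = 1/(-7*6561/76) = 1/(-7*6561*1/76) = 1/(-45927/76) = -76/45927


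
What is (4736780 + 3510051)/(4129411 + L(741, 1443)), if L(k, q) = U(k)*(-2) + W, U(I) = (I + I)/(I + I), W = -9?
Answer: 8246831/4129400 ≈ 1.9971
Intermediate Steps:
U(I) = 1 (U(I) = (2*I)/((2*I)) = (2*I)*(1/(2*I)) = 1)
L(k, q) = -11 (L(k, q) = 1*(-2) - 9 = -2 - 9 = -11)
(4736780 + 3510051)/(4129411 + L(741, 1443)) = (4736780 + 3510051)/(4129411 - 11) = 8246831/4129400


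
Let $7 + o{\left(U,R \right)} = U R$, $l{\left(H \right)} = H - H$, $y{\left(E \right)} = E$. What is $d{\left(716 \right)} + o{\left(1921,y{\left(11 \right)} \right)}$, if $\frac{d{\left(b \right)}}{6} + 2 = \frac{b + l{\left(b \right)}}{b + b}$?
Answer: $21115$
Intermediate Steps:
$l{\left(H \right)} = 0$
$o{\left(U,R \right)} = -7 + R U$ ($o{\left(U,R \right)} = -7 + U R = -7 + R U$)
$d{\left(b \right)} = -9$ ($d{\left(b \right)} = -12 + 6 \frac{b + 0}{b + b} = -12 + 6 \frac{b}{2 b} = -12 + 6 b \frac{1}{2 b} = -12 + 6 \cdot \frac{1}{2} = -12 + 3 = -9$)
$d{\left(716 \right)} + o{\left(1921,y{\left(11 \right)} \right)} = -9 + \left(-7 + 11 \cdot 1921\right) = -9 + \left(-7 + 21131\right) = -9 + 21124 = 21115$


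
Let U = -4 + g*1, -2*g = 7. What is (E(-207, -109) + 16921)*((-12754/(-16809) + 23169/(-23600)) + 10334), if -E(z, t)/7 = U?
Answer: 139159982948647213/793384800 ≈ 1.7540e+8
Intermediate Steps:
g = -7/2 (g = -½*7 = -7/2 ≈ -3.5000)
U = -15/2 (U = -4 - 7/2*1 = -4 - 7/2 = -15/2 ≈ -7.5000)
E(z, t) = 105/2 (E(z, t) = -7*(-15/2) = 105/2)
(E(-207, -109) + 16921)*((-12754/(-16809) + 23169/(-23600)) + 10334) = (105/2 + 16921)*((-12754/(-16809) + 23169/(-23600)) + 10334) = 33947*((-12754*(-1/16809) + 23169*(-1/23600)) + 10334)/2 = 33947*((12754/16809 - 23169/23600) + 10334)/2 = 33947*(-88453321/396692400 + 10334)/2 = (33947/2)*(4099330808279/396692400) = 139159982948647213/793384800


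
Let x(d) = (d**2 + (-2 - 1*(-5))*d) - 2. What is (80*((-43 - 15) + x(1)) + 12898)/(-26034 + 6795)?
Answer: -2806/6413 ≈ -0.43755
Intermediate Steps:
x(d) = -2 + d**2 + 3*d (x(d) = (d**2 + (-2 + 5)*d) - 2 = (d**2 + 3*d) - 2 = -2 + d**2 + 3*d)
(80*((-43 - 15) + x(1)) + 12898)/(-26034 + 6795) = (80*((-43 - 15) + (-2 + 1**2 + 3*1)) + 12898)/(-26034 + 6795) = (80*(-58 + (-2 + 1 + 3)) + 12898)/(-19239) = (80*(-58 + 2) + 12898)*(-1/19239) = (80*(-56) + 12898)*(-1/19239) = (-4480 + 12898)*(-1/19239) = 8418*(-1/19239) = -2806/6413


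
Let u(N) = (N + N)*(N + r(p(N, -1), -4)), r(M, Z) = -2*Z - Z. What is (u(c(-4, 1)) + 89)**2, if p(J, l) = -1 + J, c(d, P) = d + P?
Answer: 1225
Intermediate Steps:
c(d, P) = P + d
r(M, Z) = -3*Z
u(N) = 2*N*(12 + N) (u(N) = (N + N)*(N - 3*(-4)) = (2*N)*(N + 12) = (2*N)*(12 + N) = 2*N*(12 + N))
(u(c(-4, 1)) + 89)**2 = (2*(1 - 4)*(12 + (1 - 4)) + 89)**2 = (2*(-3)*(12 - 3) + 89)**2 = (2*(-3)*9 + 89)**2 = (-54 + 89)**2 = 35**2 = 1225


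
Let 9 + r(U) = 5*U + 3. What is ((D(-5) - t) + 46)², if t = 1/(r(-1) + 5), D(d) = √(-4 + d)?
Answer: 76405/36 + 277*I ≈ 2122.4 + 277.0*I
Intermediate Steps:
r(U) = -6 + 5*U (r(U) = -9 + (5*U + 3) = -9 + (3 + 5*U) = -6 + 5*U)
t = -⅙ (t = 1/((-6 + 5*(-1)) + 5) = 1/((-6 - 5) + 5) = 1/(-11 + 5) = 1/(-6) = -⅙ ≈ -0.16667)
((D(-5) - t) + 46)² = ((√(-4 - 5) - 1*(-⅙)) + 46)² = ((√(-9) + ⅙) + 46)² = ((3*I + ⅙) + 46)² = ((⅙ + 3*I) + 46)² = (277/6 + 3*I)²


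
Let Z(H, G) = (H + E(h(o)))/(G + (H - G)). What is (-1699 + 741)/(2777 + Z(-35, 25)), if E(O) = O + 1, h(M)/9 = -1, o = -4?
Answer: -16765/48619 ≈ -0.34482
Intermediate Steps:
h(M) = -9 (h(M) = 9*(-1) = -9)
E(O) = 1 + O
Z(H, G) = (-8 + H)/H (Z(H, G) = (H + (1 - 9))/(G + (H - G)) = (H - 8)/H = (-8 + H)/H)
(-1699 + 741)/(2777 + Z(-35, 25)) = (-1699 + 741)/(2777 + (-8 - 35)/(-35)) = -958/(2777 - 1/35*(-43)) = -958/(2777 + 43/35) = -958/97238/35 = -958*35/97238 = -16765/48619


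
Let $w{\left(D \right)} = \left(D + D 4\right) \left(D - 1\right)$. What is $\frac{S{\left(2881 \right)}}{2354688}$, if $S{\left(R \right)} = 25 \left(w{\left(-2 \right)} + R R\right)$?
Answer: $\frac{207504775}{2354688} \approx 88.124$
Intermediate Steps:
$w{\left(D \right)} = 5 D \left(-1 + D\right)$ ($w{\left(D \right)} = \left(D + 4 D\right) \left(-1 + D\right) = 5 D \left(-1 + D\right)$)
$S{\left(R \right)} = 750 + 25 R^{2}$ ($S{\left(R \right)} = 25 \left(5 \left(-2\right) \left(-1 - 2\right) + R R\right) = 25 \left(5 \left(-2\right) \left(-3\right) + R^{2}\right) = 25 \left(30 + R^{2}\right) = 750 + 25 R^{2}$)
$\frac{S{\left(2881 \right)}}{2354688} = \frac{750 + 25 \cdot 2881^{2}}{2354688} = \left(750 + 25 \cdot 8300161\right) \frac{1}{2354688} = \left(750 + 207504025\right) \frac{1}{2354688} = 207504775 \cdot \frac{1}{2354688} = \frac{207504775}{2354688}$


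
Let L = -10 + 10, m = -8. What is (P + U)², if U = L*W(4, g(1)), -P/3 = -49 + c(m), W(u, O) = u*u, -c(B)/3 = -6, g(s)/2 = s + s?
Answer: 8649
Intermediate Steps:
g(s) = 4*s (g(s) = 2*(s + s) = 2*(2*s) = 4*s)
c(B) = 18 (c(B) = -3*(-6) = 18)
W(u, O) = u²
P = 93 (P = -3*(-49 + 18) = -3*(-31) = 93)
L = 0
U = 0 (U = 0*4² = 0*16 = 0)
(P + U)² = (93 + 0)² = 93² = 8649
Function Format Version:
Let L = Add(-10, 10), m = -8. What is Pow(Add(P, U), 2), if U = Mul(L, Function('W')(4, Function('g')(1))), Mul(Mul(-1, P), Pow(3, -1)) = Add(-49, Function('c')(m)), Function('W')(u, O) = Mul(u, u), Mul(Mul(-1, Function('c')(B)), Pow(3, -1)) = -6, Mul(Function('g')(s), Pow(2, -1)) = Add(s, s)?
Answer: 8649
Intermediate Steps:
Function('g')(s) = Mul(4, s) (Function('g')(s) = Mul(2, Add(s, s)) = Mul(2, Mul(2, s)) = Mul(4, s))
Function('c')(B) = 18 (Function('c')(B) = Mul(-3, -6) = 18)
Function('W')(u, O) = Pow(u, 2)
P = 93 (P = Mul(-3, Add(-49, 18)) = Mul(-3, -31) = 93)
L = 0
U = 0 (U = Mul(0, Pow(4, 2)) = Mul(0, 16) = 0)
Pow(Add(P, U), 2) = Pow(Add(93, 0), 2) = Pow(93, 2) = 8649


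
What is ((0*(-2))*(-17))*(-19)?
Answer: 0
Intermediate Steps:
((0*(-2))*(-17))*(-19) = (0*(-17))*(-19) = 0*(-19) = 0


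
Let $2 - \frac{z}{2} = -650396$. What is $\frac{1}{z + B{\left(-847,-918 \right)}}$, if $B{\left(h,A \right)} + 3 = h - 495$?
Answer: $\frac{1}{1299451} \approx 7.6956 \cdot 10^{-7}$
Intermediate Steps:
$B{\left(h,A \right)} = -498 + h$ ($B{\left(h,A \right)} = -3 + \left(h - 495\right) = -3 + \left(-495 + h\right) = -498 + h$)
$z = 1300796$ ($z = 4 - -1300792 = 4 + 1300792 = 1300796$)
$\frac{1}{z + B{\left(-847,-918 \right)}} = \frac{1}{1300796 - 1345} = \frac{1}{1299451}$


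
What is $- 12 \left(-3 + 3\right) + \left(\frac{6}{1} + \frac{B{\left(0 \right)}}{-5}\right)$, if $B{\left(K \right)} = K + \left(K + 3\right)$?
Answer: $\frac{27}{5} \approx 5.4$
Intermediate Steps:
$B{\left(K \right)} = 3 + 2 K$ ($B{\left(K \right)} = K + \left(3 + K\right) = 3 + 2 K$)
$- 12 \left(-3 + 3\right) + \left(\frac{6}{1} + \frac{B{\left(0 \right)}}{-5}\right) = - 12 \left(-3 + 3\right) + \left(\frac{6}{1} + \frac{3 + 2 \cdot 0}{-5}\right) = \left(-12\right) 0 + \left(6 \cdot 1 + \left(3 + 0\right) \left(- \frac{1}{5}\right)\right) = 0 + \left(6 + 3 \left(- \frac{1}{5}\right)\right) = 0 + \left(6 - \frac{3}{5}\right) = 0 + \frac{27}{5} = \frac{27}{5}$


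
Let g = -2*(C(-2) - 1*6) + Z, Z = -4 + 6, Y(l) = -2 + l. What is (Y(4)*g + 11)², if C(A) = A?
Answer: 2209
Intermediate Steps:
Z = 2
g = 18 (g = -2*(-2 - 1*6) + 2 = -2*(-2 - 6) + 2 = -2*(-8) + 2 = 16 + 2 = 18)
(Y(4)*g + 11)² = ((-2 + 4)*18 + 11)² = (2*18 + 11)² = (36 + 11)² = 47² = 2209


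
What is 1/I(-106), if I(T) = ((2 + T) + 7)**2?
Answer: 1/9409 ≈ 0.00010628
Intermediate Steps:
I(T) = (9 + T)**2
1/I(-106) = 1/((9 - 106)**2) = 1/((-97)**2) = 1/9409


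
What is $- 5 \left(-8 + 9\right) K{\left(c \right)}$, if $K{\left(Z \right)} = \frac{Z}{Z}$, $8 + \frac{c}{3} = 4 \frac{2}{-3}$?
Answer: $-5$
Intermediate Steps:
$c = -32$ ($c = -24 + 3 \cdot 4 \frac{2}{-3} = -24 + 3 \cdot 4 \cdot 2 \left(- \frac{1}{3}\right) = -24 + 3 \cdot 4 \left(- \frac{2}{3}\right) = -24 + 3 \left(- \frac{8}{3}\right) = -24 - 8 = -32$)
$K{\left(Z \right)} = 1$
$- 5 \left(-8 + 9\right) K{\left(c \right)} = - 5 \left(-8 + 9\right) 1 = \left(-5\right) 1 \cdot 1 = \left(-5\right) 1 = -5$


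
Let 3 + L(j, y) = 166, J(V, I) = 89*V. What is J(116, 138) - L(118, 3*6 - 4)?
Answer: 10161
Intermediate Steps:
L(j, y) = 163 (L(j, y) = -3 + 166 = 163)
J(116, 138) - L(118, 3*6 - 4) = 89*116 - 1*163 = 10324 - 163 = 10161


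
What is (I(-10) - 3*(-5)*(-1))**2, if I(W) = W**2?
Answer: 7225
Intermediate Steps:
(I(-10) - 3*(-5)*(-1))**2 = ((-10)**2 - 3*(-5)*(-1))**2 = (100 + 15*(-1))**2 = (100 - 15)**2 = 85**2 = 7225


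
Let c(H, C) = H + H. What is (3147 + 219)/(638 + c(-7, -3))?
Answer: 561/104 ≈ 5.3942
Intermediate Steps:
c(H, C) = 2*H
(3147 + 219)/(638 + c(-7, -3)) = (3147 + 219)/(638 + 2*(-7)) = 3366/(638 - 14) = 3366/624 = 3366*(1/624) = 561/104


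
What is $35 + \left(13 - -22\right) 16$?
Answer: $595$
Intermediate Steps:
$35 + \left(13 - -22\right) 16 = 35 + \left(13 + 22\right) 16 = 35 + 35 \cdot 16 = 35 + 560 = 595$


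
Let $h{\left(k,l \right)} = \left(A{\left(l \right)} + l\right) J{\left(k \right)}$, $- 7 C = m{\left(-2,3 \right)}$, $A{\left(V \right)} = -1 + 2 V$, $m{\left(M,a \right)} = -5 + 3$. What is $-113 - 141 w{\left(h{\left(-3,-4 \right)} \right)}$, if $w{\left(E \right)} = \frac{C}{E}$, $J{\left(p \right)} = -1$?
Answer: $- \frac{10565}{91} \approx -116.1$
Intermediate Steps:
$m{\left(M,a \right)} = -2$
$C = \frac{2}{7}$ ($C = \left(- \frac{1}{7}\right) \left(-2\right) = \frac{2}{7} \approx 0.28571$)
$h{\left(k,l \right)} = 1 - 3 l$ ($h{\left(k,l \right)} = \left(\left(-1 + 2 l\right) + l\right) \left(-1\right) = \left(-1 + 3 l\right) \left(-1\right) = 1 - 3 l$)
$w{\left(E \right)} = \frac{2}{7 E}$
$-113 - 141 w{\left(h{\left(-3,-4 \right)} \right)} = -113 - 141 \frac{2}{7 \left(1 - -12\right)} = -113 - 141 \frac{2}{7 \left(1 + 12\right)} = -113 - 141 \frac{2}{7 \cdot 13} = -113 - 141 \cdot \frac{2}{7} \cdot \frac{1}{13} = -113 - \frac{282}{91} = - \frac{10565}{91}$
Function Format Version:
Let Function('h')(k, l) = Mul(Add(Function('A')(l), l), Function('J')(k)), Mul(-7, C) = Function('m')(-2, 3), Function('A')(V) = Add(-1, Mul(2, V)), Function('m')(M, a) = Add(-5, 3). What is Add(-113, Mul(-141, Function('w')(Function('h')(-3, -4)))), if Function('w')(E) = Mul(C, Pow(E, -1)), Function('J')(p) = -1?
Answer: Rational(-10565, 91) ≈ -116.10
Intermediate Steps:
Function('m')(M, a) = -2
C = Rational(2, 7) (C = Mul(Rational(-1, 7), -2) = Rational(2, 7) ≈ 0.28571)
Function('h')(k, l) = Add(1, Mul(-3, l)) (Function('h')(k, l) = Mul(Add(Add(-1, Mul(2, l)), l), -1) = Mul(Add(-1, Mul(3, l)), -1) = Add(1, Mul(-3, l)))
Function('w')(E) = Mul(Rational(2, 7), Pow(E, -1))
Add(-113, Mul(-141, Function('w')(Function('h')(-3, -4)))) = Add(-113, Mul(-141, Mul(Rational(2, 7), Pow(Add(1, Mul(-3, -4)), -1)))) = Add(-113, Mul(-141, Mul(Rational(2, 7), Pow(Add(1, 12), -1)))) = Add(-113, Mul(-141, Mul(Rational(2, 7), Pow(13, -1)))) = Add(-113, Mul(-141, Mul(Rational(2, 7), Rational(1, 13)))) = Add(-113, Mul(-141, Rational(2, 91))) = Add(-113, Rational(-282, 91)) = Rational(-10565, 91)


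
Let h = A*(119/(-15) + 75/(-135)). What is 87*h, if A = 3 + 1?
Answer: -44312/15 ≈ -2954.1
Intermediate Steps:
A = 4
h = -1528/45 (h = 4*(119/(-15) + 75/(-135)) = 4*(119*(-1/15) + 75*(-1/135)) = 4*(-119/15 - 5/9) = 4*(-382/45) = -1528/45 ≈ -33.956)
87*h = 87*(-1528/45) = -44312/15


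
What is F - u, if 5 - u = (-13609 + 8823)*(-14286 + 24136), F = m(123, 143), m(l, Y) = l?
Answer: -47141982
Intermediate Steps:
F = 123
u = 47142105 (u = 5 - (-13609 + 8823)*(-14286 + 24136) = 5 - (-4786)*9850 = 5 - 1*(-47142100) = 5 + 47142100 = 47142105)
F - u = 123 - 1*47142105 = 123 - 47142105 = -47141982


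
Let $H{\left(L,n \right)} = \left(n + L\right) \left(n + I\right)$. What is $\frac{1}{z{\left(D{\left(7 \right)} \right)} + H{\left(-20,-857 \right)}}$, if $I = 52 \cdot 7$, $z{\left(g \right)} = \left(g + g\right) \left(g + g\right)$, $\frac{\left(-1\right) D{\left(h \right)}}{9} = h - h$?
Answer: $\frac{1}{432361} \approx 2.3129 \cdot 10^{-6}$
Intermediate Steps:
$D{\left(h \right)} = 0$ ($D{\left(h \right)} = - 9 \left(h - h\right) = \left(-9\right) 0 = 0$)
$z{\left(g \right)} = 4 g^{2}$ ($z{\left(g \right)} = 2 g 2 g = 4 g^{2}$)
$I = 364$
$H{\left(L,n \right)} = \left(364 + n\right) \left(L + n\right)$ ($H{\left(L,n \right)} = \left(n + L\right) \left(n + 364\right) = \left(L + n\right) \left(364 + n\right) = \left(364 + n\right) \left(L + n\right)$)
$\frac{1}{z{\left(D{\left(7 \right)} \right)} + H{\left(-20,-857 \right)}} = \frac{1}{4 \cdot 0^{2} + \left(\left(-857\right)^{2} + 364 \left(-20\right) + 364 \left(-857\right) - -17140\right)} = \frac{1}{4 \cdot 0 + \left(734449 - 7280 - 311948 + 17140\right)} = \frac{1}{0 + 432361} = \frac{1}{432361}$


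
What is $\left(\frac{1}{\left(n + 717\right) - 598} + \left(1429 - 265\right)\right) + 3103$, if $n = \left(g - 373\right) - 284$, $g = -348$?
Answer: $\frac{3780561}{886} \approx 4267.0$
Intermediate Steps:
$n = -1005$ ($n = \left(-348 - 373\right) - 284 = -721 - 284 = -1005$)
$\left(\frac{1}{\left(n + 717\right) - 598} + \left(1429 - 265\right)\right) + 3103 = \left(\frac{1}{\left(-1005 + 717\right) - 598} + \left(1429 - 265\right)\right) + 3103 = \left(\frac{1}{-288 - 598} + \left(1429 - 265\right)\right) + 3103 = \left(\frac{1}{-886} + 1164\right) + 3103 = \left(- \frac{1}{886} + 1164\right) + 3103 = \frac{1031303}{886} + 3103 = \frac{3780561}{886}$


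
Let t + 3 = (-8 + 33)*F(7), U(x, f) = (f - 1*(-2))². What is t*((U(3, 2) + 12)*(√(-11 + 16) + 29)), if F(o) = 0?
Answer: -2436 - 84*√5 ≈ -2623.8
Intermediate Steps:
U(x, f) = (2 + f)² (U(x, f) = (f + 2)² = (2 + f)²)
t = -3 (t = -3 + (-8 + 33)*0 = -3 + 25*0 = -3 + 0 = -3)
t*((U(3, 2) + 12)*(√(-11 + 16) + 29)) = -3*((2 + 2)² + 12)*(√(-11 + 16) + 29) = -3*(4² + 12)*(√5 + 29) = -3*(16 + 12)*(29 + √5) = -84*(29 + √5) = -3*(812 + 28*√5) = -2436 - 84*√5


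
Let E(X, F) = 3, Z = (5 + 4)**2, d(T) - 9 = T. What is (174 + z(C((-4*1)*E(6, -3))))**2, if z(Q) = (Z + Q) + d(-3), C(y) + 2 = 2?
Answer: 68121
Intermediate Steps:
d(T) = 9 + T
Z = 81 (Z = 9**2 = 81)
C(y) = 0 (C(y) = -2 + 2 = 0)
z(Q) = 87 + Q (z(Q) = (81 + Q) + (9 - 3) = (81 + Q) + 6 = 87 + Q)
(174 + z(C((-4*1)*E(6, -3))))**2 = (174 + (87 + 0))**2 = (174 + 87)**2 = 261**2 = 68121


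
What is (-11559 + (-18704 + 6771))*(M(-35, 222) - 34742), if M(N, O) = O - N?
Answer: 810121620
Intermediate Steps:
(-11559 + (-18704 + 6771))*(M(-35, 222) - 34742) = (-11559 + (-18704 + 6771))*((222 - 1*(-35)) - 34742) = (-11559 - 11933)*((222 + 35) - 34742) = -23492*(257 - 34742) = -23492*(-34485) = 810121620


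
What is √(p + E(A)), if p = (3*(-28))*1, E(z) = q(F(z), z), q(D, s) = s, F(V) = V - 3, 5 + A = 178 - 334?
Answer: 7*I*√5 ≈ 15.652*I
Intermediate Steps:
A = -161 (A = -5 + (178 - 334) = -5 - 156 = -161)
F(V) = -3 + V
E(z) = z
p = -84 (p = -84*1 = -84)
√(p + E(A)) = √(-84 - 161) = √(-245) = 7*I*√5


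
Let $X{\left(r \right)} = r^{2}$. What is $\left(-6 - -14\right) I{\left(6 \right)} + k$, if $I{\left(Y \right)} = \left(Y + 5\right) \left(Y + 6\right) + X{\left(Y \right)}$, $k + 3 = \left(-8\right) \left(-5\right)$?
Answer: $1381$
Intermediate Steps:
$k = 37$ ($k = -3 - -40 = -3 + 40 = 37$)
$I{\left(Y \right)} = Y^{2} + \left(5 + Y\right) \left(6 + Y\right)$ ($I{\left(Y \right)} = \left(Y + 5\right) \left(Y + 6\right) + Y^{2} = \left(5 + Y\right) \left(6 + Y\right) + Y^{2} = Y^{2} + \left(5 + Y\right) \left(6 + Y\right)$)
$\left(-6 - -14\right) I{\left(6 \right)} + k = \left(-6 - -14\right) \left(30 + 2 \cdot 6^{2} + 11 \cdot 6\right) + 37 = \left(-6 + 14\right) \left(30 + 2 \cdot 36 + 66\right) + 37 = 8 \left(30 + 72 + 66\right) + 37 = 8 \cdot 168 + 37 = 1344 + 37 = 1381$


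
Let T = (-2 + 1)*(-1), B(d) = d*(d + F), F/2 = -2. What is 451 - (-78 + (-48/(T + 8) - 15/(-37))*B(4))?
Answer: 529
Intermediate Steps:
F = -4 (F = 2*(-2) = -4)
B(d) = d*(-4 + d) (B(d) = d*(d - 4) = d*(-4 + d))
T = 1 (T = -1*(-1) = 1)
451 - (-78 + (-48/(T + 8) - 15/(-37))*B(4)) = 451 - (-78 + (-48/(1 + 8) - 15/(-37))*(4*(-4 + 4))) = 451 - (-78 + (-48/9 - 15*(-1/37))*(4*0)) = 451 - (-78 + (-48*1/9 + 15/37)*0) = 451 - (-78 + (-16/3 + 15/37)*0) = 451 - (-78 - 547/111*0) = 451 - (-78 + 0) = 451 - 1*(-78) = 451 + 78 = 529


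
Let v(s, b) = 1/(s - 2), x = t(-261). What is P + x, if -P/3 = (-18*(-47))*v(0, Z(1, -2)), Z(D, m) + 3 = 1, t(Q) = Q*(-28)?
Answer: 8577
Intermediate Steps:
t(Q) = -28*Q
Z(D, m) = -2 (Z(D, m) = -3 + 1 = -2)
x = 7308 (x = -28*(-261) = 7308)
v(s, b) = 1/(-2 + s)
P = 1269 (P = -3*(-18*(-47))/(-2 + 0) = -2538/(-2) = -2538*(-1)/2 = -3*(-423) = 1269)
P + x = 1269 + 7308 = 8577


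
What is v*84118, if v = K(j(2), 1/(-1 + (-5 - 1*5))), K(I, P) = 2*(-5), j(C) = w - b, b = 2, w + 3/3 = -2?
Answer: -841180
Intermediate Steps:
w = -3 (w = -1 - 2 = -3)
j(C) = -5 (j(C) = -3 - 1*2 = -3 - 2 = -5)
K(I, P) = -10
v = -10
v*84118 = -10*84118 = -841180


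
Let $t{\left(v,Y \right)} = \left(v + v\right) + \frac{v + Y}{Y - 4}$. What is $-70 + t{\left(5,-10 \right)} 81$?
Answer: $\frac{10765}{14} \approx 768.93$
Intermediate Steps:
$t{\left(v,Y \right)} = 2 v + \frac{Y + v}{-4 + Y}$
$-70 + t{\left(5,-10 \right)} 81 = -70 + \frac{-10 - 35 + 2 \left(-10\right) 5}{-4 - 10} \cdot 81 = -70 + \frac{-10 - 35 - 100}{-14} \cdot 81 = -70 + \left(- \frac{1}{14}\right) \left(-145\right) 81 = -70 + \frac{145}{14} \cdot 81 = -70 + \frac{11745}{14} = \frac{10765}{14}$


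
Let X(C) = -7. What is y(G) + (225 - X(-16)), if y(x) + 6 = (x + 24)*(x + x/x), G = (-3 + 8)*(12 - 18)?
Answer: 400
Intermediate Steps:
G = -30 (G = 5*(-6) = -30)
y(x) = -6 + (1 + x)*(24 + x) (y(x) = -6 + (x + 24)*(x + x/x) = -6 + (24 + x)*(x + 1) = -6 + (24 + x)*(1 + x) = -6 + (1 + x)*(24 + x))
y(G) + (225 - X(-16)) = (18 + (-30)**2 + 25*(-30)) + (225 - 1*(-7)) = (18 + 900 - 750) + (225 + 7) = 168 + 232 = 400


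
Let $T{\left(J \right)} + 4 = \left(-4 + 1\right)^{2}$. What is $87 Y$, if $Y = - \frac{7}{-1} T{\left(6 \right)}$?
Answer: $3045$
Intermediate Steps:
$T{\left(J \right)} = 5$ ($T{\left(J \right)} = -4 + \left(-4 + 1\right)^{2} = -4 + \left(-3\right)^{2} = -4 + 9 = 5$)
$Y = 35$ ($Y = - \frac{7}{-1} \cdot 5 = \left(-7\right) \left(-1\right) 5 = 7 \cdot 5 = 35$)
$87 Y = 87 \cdot 35 = 3045$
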